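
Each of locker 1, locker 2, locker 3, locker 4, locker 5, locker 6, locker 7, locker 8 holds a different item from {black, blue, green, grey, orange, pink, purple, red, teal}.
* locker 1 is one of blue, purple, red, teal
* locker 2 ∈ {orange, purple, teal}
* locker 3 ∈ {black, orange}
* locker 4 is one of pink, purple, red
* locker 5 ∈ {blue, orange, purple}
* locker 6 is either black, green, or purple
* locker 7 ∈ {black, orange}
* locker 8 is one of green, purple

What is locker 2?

Among the 8 variables, pink fits only locker 4 (and all 8 values in {black, blue, green, orange, pink, purple, red, teal} must be used), so locker 4 = pink.
The 7 still-open variables draw from only 7 values {black, blue, green, orange, purple, red, teal}, so each is used; only locker 1 can be red, hence locker 1 = red.
Among the 6 still-open variables, blue fits only locker 5 (and all 6 values in {black, blue, green, orange, purple, teal} must be used), so locker 5 = blue.
The 5 still-open variables together cover exactly {black, green, orange, purple, teal} — 5 values for 5 variables — and teal appears only in locker 2's list, so locker 2 = teal.

teal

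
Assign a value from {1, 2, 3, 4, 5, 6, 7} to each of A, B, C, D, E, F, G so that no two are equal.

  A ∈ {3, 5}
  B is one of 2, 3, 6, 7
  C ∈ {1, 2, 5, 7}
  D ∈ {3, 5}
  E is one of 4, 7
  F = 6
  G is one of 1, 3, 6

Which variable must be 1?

G

F's domain is down to {6}, so F = 6. Remove 6 from B, G.
Among the 6 still-open variables, 4 fits only E (and all 6 values in {1, 2, 3, 4, 5, 7} must be used), so E = 4.
The 2 variables A and D are confined to {3, 5}, which locks those values in; drop them from B, C, G.
So 1 goes to G.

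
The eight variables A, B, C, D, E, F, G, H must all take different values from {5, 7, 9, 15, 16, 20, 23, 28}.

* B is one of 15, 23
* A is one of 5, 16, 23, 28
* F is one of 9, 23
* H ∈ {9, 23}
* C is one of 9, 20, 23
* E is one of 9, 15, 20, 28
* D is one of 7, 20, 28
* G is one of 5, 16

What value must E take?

28

Among the 8 variables, 7 fits only D (and all 8 values in {5, 7, 9, 15, 16, 20, 23, 28} must be used), so D = 7.
F and H share exactly the 2 values {9, 23}; by pigeonhole those values go to them, so strike 9, 23 from A, B, C, E.
B's domain is down to {15}, so B = 15. Eliminate 15 elsewhere: E.
That leaves C = 20. Eliminate 20 elsewhere: E.
So E = 28.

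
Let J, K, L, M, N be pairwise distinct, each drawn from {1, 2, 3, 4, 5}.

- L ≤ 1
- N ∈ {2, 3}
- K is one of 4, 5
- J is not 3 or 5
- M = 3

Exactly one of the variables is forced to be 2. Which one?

L has just one choice, so L = 1. Remove 1 from J.
M has just one choice, so M = 3. Eliminate 3 elsewhere: N.
So 2 goes to N.

N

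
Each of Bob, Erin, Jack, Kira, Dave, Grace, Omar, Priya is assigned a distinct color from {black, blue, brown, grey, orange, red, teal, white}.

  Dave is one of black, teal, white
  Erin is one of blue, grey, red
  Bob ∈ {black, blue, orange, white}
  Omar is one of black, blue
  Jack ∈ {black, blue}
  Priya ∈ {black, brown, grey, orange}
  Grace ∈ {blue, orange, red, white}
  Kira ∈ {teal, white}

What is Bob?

orange

Among the 8 variables, brown fits only Priya (and all 8 values in {black, blue, brown, grey, orange, red, teal, white} must be used), so Priya = brown.
The 7 still-open variables together cover exactly {black, blue, grey, orange, red, teal, white} — 7 values for 7 variables — and grey appears only in Erin's list, so Erin = grey.
Among the 6 still-open variables, red fits only Grace (and all 6 values in {black, blue, orange, red, teal, white} must be used), so Grace = red.
The 5 still-open variables draw from only 5 values {black, blue, orange, teal, white}, so each is used; only Bob can be orange, hence Bob = orange.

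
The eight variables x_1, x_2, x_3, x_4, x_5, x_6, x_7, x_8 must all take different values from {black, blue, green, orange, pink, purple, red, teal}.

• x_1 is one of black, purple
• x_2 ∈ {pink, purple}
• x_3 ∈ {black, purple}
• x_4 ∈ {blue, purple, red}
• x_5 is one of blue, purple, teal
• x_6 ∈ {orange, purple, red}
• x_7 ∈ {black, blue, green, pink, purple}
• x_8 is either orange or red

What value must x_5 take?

The 8 variables draw from only 8 values {black, blue, green, orange, pink, purple, red, teal}, so each is used; only x_7 can be green, hence x_7 = green.
Among the 7 still-open variables, pink fits only x_2 (and all 7 values in {black, blue, orange, pink, purple, red, teal} must be used), so x_2 = pink.
Among the 6 still-open variables, teal fits only x_5 (and all 6 values in {black, blue, orange, purple, red, teal} must be used), so x_5 = teal.

teal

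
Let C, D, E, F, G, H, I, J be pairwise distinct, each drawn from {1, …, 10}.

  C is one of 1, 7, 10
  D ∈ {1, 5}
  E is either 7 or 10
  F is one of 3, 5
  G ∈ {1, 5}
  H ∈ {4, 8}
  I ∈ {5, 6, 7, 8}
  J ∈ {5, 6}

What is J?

Among the 8 variables, 3 fits only F (and all 8 values in {1, 3, 4, 5, 6, 7, 8, 10} must be used), so F = 3.
The 7 still-open variables together cover exactly {1, 4, 5, 6, 7, 8, 10} — 7 values for 7 variables — and 4 appears only in H's list, so H = 4.
The 6 still-open variables draw from only 6 values {1, 5, 6, 7, 8, 10}, so each is used; only I can be 8, hence I = 8.
The 5 still-open variables draw from only 5 values {1, 5, 6, 7, 10}, so each is used; only J can be 6, hence J = 6.

6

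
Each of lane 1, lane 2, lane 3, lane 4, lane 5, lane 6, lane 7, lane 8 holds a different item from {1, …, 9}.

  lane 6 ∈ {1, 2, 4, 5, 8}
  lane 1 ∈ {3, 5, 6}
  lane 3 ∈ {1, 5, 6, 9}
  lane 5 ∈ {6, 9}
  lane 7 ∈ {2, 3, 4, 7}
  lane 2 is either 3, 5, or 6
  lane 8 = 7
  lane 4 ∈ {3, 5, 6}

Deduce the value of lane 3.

1

lane 8 must be 7 (only option left). Strike 7 from lane 7.
The 3 variables lane 1, lane 2, lane 4 are confined to {3, 5, 6}, which locks those values in; drop them from lane 3, lane 5, lane 6, lane 7.
lane 5's domain is down to {9}, so lane 5 = 9. Remove 9 from lane 3.
So lane 3 = 1.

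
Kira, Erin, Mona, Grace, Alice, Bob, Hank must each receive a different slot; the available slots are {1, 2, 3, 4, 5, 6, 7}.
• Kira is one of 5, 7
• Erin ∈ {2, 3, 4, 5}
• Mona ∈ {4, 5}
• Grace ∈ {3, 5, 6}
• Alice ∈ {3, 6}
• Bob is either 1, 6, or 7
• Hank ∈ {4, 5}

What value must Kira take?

The 7 variables draw from only 7 values {1, 2, 3, 4, 5, 6, 7}, so each is used; only Bob can be 1, hence Bob = 1.
Among the 6 still-open variables, 2 fits only Erin (and all 6 values in {2, 3, 4, 5, 6, 7} must be used), so Erin = 2.
Among the 5 still-open variables, 7 fits only Kira (and all 5 values in {3, 4, 5, 6, 7} must be used), so Kira = 7.

7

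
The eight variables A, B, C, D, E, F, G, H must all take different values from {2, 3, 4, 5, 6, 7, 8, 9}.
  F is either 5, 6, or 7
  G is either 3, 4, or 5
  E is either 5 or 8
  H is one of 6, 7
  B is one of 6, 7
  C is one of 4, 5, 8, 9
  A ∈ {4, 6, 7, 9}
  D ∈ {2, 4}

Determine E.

Among the 8 variables, 2 fits only D (and all 8 values in {2, 3, 4, 5, 6, 7, 8, 9} must be used), so D = 2.
The 7 still-open variables together cover exactly {3, 4, 5, 6, 7, 8, 9} — 7 values for 7 variables — and 3 appears only in G's list, so G = 3.
B and H between them cover only {6, 7} — a naked pair. Remove those values from A, F.
That leaves F = 5. Remove 5 from C, E.
So E = 8.

8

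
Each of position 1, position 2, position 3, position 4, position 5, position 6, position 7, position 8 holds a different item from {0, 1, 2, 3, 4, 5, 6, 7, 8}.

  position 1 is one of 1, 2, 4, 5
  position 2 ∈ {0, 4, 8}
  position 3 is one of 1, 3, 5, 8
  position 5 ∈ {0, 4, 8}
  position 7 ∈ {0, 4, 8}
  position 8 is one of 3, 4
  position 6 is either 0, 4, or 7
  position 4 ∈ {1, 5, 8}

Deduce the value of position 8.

3

Among the 8 variables, 2 fits only position 1 (and all 8 values in {0, 1, 2, 3, 4, 5, 7, 8} must be used), so position 1 = 2.
The 7 still-open variables together cover exactly {0, 1, 3, 4, 5, 7, 8} — 7 values for 7 variables — and 7 appears only in position 6's list, so position 6 = 7.
The 3 variables position 2, position 5, position 7 are confined to {0, 4, 8}, which locks those values in; drop them from position 3, position 4, position 8.
So position 8 = 3.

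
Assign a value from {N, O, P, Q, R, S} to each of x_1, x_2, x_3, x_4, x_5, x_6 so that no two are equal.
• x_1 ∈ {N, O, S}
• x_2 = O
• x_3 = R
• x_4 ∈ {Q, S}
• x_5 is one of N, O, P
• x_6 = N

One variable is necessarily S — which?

x_2's domain is down to {O}, so x_2 = O. Eliminate O elsewhere: x_1, x_5.
That leaves x_3 = R.
x_6's domain is down to {N}, so x_6 = N. Eliminate N elsewhere: x_1, x_5.
So S goes to x_1.

x_1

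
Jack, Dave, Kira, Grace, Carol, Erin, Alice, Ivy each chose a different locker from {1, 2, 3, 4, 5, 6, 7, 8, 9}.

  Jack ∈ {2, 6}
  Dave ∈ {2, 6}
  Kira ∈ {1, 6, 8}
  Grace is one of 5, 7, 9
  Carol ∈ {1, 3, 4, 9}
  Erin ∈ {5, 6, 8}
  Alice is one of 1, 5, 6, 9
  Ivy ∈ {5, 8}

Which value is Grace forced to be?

7

Jack and Dave share exactly the 2 values {2, 6}; by pigeonhole those values go to them, so strike 2, 6 from Kira, Erin, Alice.
Erin and Ivy between them cover only {5, 8} — a naked pair. Remove those values from Kira, Grace, Alice.
That leaves Kira = 1. Strike 1 from Carol, Alice.
Alice must be 9 (only option left). Strike 9 from Grace, Carol.
So Grace = 7.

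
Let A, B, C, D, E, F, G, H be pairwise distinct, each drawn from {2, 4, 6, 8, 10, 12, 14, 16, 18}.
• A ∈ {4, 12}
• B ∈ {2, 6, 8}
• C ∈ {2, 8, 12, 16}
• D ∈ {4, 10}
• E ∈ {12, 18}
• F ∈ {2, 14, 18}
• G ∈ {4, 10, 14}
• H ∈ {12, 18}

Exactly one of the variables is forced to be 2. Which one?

F

E and H between them cover only {12, 18} — a naked pair. Remove those values from A, C, F.
A has just one choice, so A = 4. Strike 4 from D, G.
That leaves D = 10. Strike 10 from G.
That leaves G = 14. Strike 14 from F.
So 2 goes to F.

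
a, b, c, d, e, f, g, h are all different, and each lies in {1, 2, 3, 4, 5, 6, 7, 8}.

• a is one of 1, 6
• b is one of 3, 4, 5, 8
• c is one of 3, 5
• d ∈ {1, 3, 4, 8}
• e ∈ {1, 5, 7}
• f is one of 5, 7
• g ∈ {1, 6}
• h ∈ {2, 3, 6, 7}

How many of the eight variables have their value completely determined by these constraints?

2

Among the 8 variables, 2 fits only h (and all 8 values in {1, 2, 3, 4, 5, 6, 7, 8} must be used), so h = 2.
a and g share exactly the 2 values {1, 6}; by pigeonhole those values go to them, so strike 1, 6 from d, e.
The 2 variables e and f are confined to {5, 7}, which locks those values in; drop them from b, c.
That leaves c = 3. Remove 3 from b, d.
Determined: c=3, h=2. The other variables each still have more than one consistent value. That makes 2.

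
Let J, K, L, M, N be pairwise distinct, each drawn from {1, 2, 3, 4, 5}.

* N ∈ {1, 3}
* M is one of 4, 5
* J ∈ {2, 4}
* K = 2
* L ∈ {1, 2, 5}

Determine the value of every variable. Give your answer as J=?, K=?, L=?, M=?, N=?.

K's domain is down to {2}, so K = 2. Eliminate 2 elsewhere: J, L.
That leaves J = 4. Eliminate 4 elsewhere: M.
M has just one choice, so M = 5. Strike 5 from L.
L has just one choice, so L = 1. Strike 1 from N.
N has just one choice, so N = 3.

J=4, K=2, L=1, M=5, N=3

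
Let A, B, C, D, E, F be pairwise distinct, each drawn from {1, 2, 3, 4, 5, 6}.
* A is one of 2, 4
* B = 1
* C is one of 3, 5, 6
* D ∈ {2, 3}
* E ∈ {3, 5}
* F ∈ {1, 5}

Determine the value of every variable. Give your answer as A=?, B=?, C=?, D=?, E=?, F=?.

B's domain is down to {1}, so B = 1. Eliminate 1 elsewhere: F.
That leaves F = 5. Eliminate 5 elsewhere: C, E.
That leaves E = 3. Strike 3 from C, D.
C's domain is down to {6}, so C = 6.
That leaves D = 2. So A can't be 2.
A must be 4 (only option left).

A=4, B=1, C=6, D=2, E=3, F=5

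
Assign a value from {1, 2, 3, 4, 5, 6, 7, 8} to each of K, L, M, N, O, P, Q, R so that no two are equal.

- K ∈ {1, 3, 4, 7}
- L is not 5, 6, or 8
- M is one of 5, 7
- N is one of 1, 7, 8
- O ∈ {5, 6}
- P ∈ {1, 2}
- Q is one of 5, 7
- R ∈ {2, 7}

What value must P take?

1

Among the 8 variables, 6 fits only O (and all 8 values in {1, 2, 3, 4, 5, 6, 7, 8} must be used), so O = 6.
The 7 still-open variables together cover exactly {1, 2, 3, 4, 5, 7, 8} — 7 values for 7 variables — and 8 appears only in N's list, so N = 8.
M and Q between them cover only {5, 7} — a naked pair. Remove those values from K, L, R.
That leaves R = 2. Remove 2 from L, P.
So P = 1.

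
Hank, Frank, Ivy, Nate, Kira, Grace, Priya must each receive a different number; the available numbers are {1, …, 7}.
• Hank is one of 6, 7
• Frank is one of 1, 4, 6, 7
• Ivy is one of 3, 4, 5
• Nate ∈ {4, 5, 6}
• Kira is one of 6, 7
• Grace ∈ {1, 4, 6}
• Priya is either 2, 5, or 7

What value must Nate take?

5

Among the 7 variables, 2 fits only Priya (and all 7 values in {1, 2, 3, 4, 5, 6, 7} must be used), so Priya = 2.
The 6 still-open variables draw from only 6 values {1, 3, 4, 5, 6, 7}, so each is used; only Ivy can be 3, hence Ivy = 3.
The 5 still-open variables draw from only 5 values {1, 4, 5, 6, 7}, so each is used; only Nate can be 5, hence Nate = 5.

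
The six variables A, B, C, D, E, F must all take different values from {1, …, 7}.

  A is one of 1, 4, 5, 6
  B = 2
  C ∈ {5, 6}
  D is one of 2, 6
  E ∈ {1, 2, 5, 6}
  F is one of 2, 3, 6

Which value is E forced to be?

B must be 2 (only option left). Eliminate 2 elsewhere: D, E, F.
D must be 6 (only option left). Strike 6 from A, C, E, F.
F's domain is down to {3}, so F = 3.
That leaves C = 5. Remove 5 from A, E.
So E = 1.

1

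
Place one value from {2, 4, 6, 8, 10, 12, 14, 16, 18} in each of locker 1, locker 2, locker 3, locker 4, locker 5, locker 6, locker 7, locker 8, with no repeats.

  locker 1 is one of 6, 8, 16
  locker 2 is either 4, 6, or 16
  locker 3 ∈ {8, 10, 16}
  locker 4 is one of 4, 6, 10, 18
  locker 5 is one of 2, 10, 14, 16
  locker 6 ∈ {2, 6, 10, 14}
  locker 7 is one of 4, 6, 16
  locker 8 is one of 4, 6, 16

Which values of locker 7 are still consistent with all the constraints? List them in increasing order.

4, 6, 16

The 8 variables together cover exactly {2, 4, 6, 8, 10, 14, 16, 18} — 8 values for 8 variables — and 18 appears only in locker 4's list, so locker 4 = 18.
locker 2, locker 7, locker 8 share exactly the 3 values {4, 6, 16}; by pigeonhole those values go to them, so strike 4, 6, 16 from locker 1, locker 3, locker 5, locker 6.
locker 1 has just one choice, so locker 1 = 8. So locker 3 can't be 8.
locker 3 has just one choice, so locker 3 = 10. So locker 5, locker 6 can't be 10.
No further eliminations apply; locker 7 can still be any of 4, 6, 16.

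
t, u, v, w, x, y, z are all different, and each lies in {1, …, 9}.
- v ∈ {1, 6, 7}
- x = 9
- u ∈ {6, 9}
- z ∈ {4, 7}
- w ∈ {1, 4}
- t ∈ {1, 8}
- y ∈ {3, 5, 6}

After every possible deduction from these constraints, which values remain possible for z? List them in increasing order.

4, 7

x must be 9 (only option left). So u can't be 9.
u must be 6 (only option left). Strike 6 from v, y.
The 3 variables v, w, z are confined to {1, 4, 7}, which locks those values in; drop them from t.
t must be 8 (only option left).
No further eliminations apply; z can still be any of 4, 7.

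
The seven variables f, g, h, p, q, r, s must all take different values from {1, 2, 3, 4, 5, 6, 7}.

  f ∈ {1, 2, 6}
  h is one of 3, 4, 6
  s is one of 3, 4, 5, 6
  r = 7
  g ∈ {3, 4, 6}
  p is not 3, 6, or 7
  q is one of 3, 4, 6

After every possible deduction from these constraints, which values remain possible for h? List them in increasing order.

r's domain is down to {7}, so r = 7.
g, h, q between them cover only {3, 4, 6} — a naked triple. Remove those values from f, p, s.
s's domain is down to {5}, so s = 5. Remove 5 from p.
No further eliminations apply; h can still be any of 3, 4, 6.

3, 4, 6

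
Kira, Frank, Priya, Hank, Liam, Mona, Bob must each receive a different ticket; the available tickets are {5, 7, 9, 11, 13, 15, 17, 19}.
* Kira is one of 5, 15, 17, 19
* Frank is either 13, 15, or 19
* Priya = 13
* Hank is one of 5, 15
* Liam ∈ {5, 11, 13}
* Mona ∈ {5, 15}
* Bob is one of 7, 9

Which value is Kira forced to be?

Priya has just one choice, so Priya = 13. Eliminate 13 elsewhere: Frank, Liam.
The 2 variables Hank and Mona are confined to {5, 15}, which locks those values in; drop them from Kira, Frank, Liam.
Frank has just one choice, so Frank = 19. Remove 19 from Kira.
So Kira = 17.

17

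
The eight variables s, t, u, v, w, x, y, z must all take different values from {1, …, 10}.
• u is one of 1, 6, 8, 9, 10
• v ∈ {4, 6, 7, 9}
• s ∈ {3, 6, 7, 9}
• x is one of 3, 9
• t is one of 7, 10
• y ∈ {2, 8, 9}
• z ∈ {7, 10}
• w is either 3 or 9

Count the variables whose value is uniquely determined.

2

The 2 variables t and z are confined to {7, 10}, which locks those values in; drop them from s, u, v.
The 2 variables w and x are confined to {3, 9}, which locks those values in; drop them from s, u, v, y.
That leaves s = 6. Strike 6 from u, v.
v's domain is down to {4}, so v = 4.
Determined: s=6, v=4. The other variables each still have more than one consistent value. That makes 2.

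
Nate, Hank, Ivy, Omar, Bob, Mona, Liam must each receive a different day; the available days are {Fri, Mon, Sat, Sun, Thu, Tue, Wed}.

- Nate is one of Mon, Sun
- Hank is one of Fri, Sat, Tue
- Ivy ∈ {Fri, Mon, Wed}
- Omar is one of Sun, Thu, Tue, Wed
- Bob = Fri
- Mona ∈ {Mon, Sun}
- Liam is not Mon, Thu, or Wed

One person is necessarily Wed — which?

Ivy

Bob must be Fri (only option left). Remove Fri from Hank, Ivy, Liam.
The 6 still-open variables draw from only 6 values {Mon, Sat, Sun, Thu, Tue, Wed}, so each is used; only Omar can be Thu, hence Omar = Thu.
The 5 still-open variables draw from only 5 values {Mon, Sat, Sun, Tue, Wed}, so each is used; only Ivy can be Wed, hence Ivy = Wed.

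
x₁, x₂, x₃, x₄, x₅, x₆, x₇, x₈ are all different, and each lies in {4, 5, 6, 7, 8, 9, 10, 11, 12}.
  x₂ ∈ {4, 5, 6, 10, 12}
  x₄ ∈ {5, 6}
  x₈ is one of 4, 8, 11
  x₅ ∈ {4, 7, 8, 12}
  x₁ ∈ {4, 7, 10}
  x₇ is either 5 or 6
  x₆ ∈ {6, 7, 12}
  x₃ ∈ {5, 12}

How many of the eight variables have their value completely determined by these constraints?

4

Among the 8 variables, 11 fits only x₈ (and all 8 values in {4, 5, 6, 7, 8, 10, 11, 12} must be used), so x₈ = 11.
The 7 still-open variables together cover exactly {4, 5, 6, 7, 8, 10, 12} — 7 values for 7 variables — and 8 appears only in x₅'s list, so x₅ = 8.
x₄ and x₇ between them cover only {5, 6} — a naked pair. Remove those values from x₂, x₃, x₆.
x₃'s domain is down to {12}, so x₃ = 12. Strike 12 from x₂, x₆.
x₆ must be 7 (only option left). Eliminate 7 elsewhere: x₁.
Determined: x₃=12, x₅=8, x₆=7, x₈=11. The other variables each still have more than one consistent value. That makes 4.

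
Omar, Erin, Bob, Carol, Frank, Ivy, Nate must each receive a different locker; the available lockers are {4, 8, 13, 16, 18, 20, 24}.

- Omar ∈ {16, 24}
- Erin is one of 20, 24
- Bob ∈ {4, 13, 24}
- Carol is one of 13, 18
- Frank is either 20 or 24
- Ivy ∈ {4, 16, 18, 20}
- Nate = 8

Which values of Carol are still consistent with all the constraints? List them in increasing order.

13, 18

Nate must be 8 (only option left).
Erin and Frank between them cover only {20, 24} — a naked pair. Remove those values from Omar, Bob, Ivy.
That leaves Omar = 16. Remove 16 from Ivy.
No further eliminations apply; Carol can still be any of 13, 18.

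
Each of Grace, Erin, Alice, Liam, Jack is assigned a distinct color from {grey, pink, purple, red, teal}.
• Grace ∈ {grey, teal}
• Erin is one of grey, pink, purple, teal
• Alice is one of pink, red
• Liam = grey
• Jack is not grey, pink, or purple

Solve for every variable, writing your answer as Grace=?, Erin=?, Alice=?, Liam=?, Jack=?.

Liam must be grey (only option left). Remove grey from Grace, Erin.
That leaves Grace = teal. Remove teal from Erin, Jack.
That leaves Jack = red. Remove red from Alice.
Alice has just one choice, so Alice = pink. Strike pink from Erin.
Erin's domain is down to {purple}, so Erin = purple.

Grace=teal, Erin=purple, Alice=pink, Liam=grey, Jack=red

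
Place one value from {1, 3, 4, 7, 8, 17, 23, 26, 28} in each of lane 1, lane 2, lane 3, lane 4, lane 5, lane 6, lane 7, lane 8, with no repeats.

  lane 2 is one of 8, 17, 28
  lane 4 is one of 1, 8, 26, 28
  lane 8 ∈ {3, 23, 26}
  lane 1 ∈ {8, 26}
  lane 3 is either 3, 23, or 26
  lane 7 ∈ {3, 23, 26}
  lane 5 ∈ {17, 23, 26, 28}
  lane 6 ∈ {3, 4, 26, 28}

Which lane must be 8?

lane 1

Among the 8 variables, 1 fits only lane 4 (and all 8 values in {1, 3, 4, 8, 17, 23, 26, 28} must be used), so lane 4 = 1.
Among the 7 still-open variables, 4 fits only lane 6 (and all 7 values in {3, 4, 8, 17, 23, 26, 28} must be used), so lane 6 = 4.
lane 3, lane 7, lane 8 between them cover only {3, 23, 26} — a naked triple. Remove those values from lane 1, lane 5.
So 8 goes to lane 1.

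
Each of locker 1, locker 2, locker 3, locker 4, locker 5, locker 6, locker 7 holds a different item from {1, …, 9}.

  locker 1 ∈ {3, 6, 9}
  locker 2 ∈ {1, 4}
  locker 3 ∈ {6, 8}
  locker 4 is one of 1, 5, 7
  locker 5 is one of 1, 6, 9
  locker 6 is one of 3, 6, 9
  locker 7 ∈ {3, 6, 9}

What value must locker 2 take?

locker 1, locker 6, locker 7 between them cover only {3, 6, 9} — a naked triple. Remove those values from locker 3, locker 5.
That leaves locker 3 = 8.
locker 5 must be 1 (only option left). Eliminate 1 elsewhere: locker 2, locker 4.
So locker 2 = 4.

4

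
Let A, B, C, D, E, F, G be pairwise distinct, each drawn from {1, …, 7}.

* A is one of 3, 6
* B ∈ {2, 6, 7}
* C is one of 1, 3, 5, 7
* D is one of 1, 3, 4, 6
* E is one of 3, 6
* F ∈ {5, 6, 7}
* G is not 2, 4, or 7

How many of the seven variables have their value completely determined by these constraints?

2

The 7 variables together cover exactly {1, 2, 3, 4, 5, 6, 7} — 7 values for 7 variables — and 2 appears only in B's list, so B = 2.
The 6 still-open variables draw from only 6 values {1, 3, 4, 5, 6, 7}, so each is used; only D can be 4, hence D = 4.
A and E between them cover only {3, 6} — a naked pair. Remove those values from C, F, G.
Determined: B=2, D=4. The other variables each still have more than one consistent value. That makes 2.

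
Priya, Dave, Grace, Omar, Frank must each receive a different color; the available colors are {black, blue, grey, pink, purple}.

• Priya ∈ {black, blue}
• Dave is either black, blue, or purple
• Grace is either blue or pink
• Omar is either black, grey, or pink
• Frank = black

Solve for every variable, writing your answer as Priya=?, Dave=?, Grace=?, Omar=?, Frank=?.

Frank must be black (only option left). Remove black from Priya, Dave, Omar.
Priya must be blue (only option left). Eliminate blue elsewhere: Dave, Grace.
Dave has just one choice, so Dave = purple.
Grace must be pink (only option left). Remove pink from Omar.
Omar has just one choice, so Omar = grey.

Priya=blue, Dave=purple, Grace=pink, Omar=grey, Frank=black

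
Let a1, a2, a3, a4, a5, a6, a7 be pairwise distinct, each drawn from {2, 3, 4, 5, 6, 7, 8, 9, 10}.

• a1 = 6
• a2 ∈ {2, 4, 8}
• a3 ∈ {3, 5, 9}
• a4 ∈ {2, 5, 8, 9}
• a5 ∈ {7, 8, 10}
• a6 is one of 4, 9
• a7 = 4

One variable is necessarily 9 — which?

a1 must be 6 (only option left).
a7's domain is down to {4}, so a7 = 4. So a2, a6 can't be 4.
So 9 goes to a6.

a6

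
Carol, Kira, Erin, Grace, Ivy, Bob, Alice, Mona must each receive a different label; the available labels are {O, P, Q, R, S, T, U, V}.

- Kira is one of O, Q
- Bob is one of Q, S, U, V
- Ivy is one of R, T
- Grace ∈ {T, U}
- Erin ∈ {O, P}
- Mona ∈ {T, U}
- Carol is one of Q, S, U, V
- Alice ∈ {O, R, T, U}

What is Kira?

Among the 8 variables, P fits only Erin (and all 8 values in {O, P, Q, R, S, T, U, V} must be used), so Erin = P.
Grace and Mona between them cover only {T, U} — a naked pair. Remove those values from Carol, Ivy, Bob, Alice.
Ivy has just one choice, so Ivy = R. Eliminate R elsewhere: Alice.
That leaves Alice = O. Remove O from Kira.
So Kira = Q.

Q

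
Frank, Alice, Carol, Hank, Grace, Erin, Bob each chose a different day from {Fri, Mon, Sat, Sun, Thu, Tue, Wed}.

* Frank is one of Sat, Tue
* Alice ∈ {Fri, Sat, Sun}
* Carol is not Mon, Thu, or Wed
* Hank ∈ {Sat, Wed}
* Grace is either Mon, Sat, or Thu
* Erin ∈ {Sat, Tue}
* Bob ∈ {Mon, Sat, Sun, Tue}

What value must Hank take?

The 7 variables together cover exactly {Fri, Mon, Sat, Sun, Thu, Tue, Wed} — 7 values for 7 variables — and Thu appears only in Grace's list, so Grace = Thu.
The 6 still-open variables draw from only 6 values {Fri, Mon, Sat, Sun, Tue, Wed}, so each is used; only Bob can be Mon, hence Bob = Mon.
The 5 still-open variables draw from only 5 values {Fri, Sat, Sun, Tue, Wed}, so each is used; only Hank can be Wed, hence Hank = Wed.

Wed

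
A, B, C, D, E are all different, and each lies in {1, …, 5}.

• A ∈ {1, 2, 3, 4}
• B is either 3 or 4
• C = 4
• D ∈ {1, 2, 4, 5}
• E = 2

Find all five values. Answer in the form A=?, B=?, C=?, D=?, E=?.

C must be 4 (only option left). Remove 4 from A, B, D.
That leaves E = 2. So A, D can't be 2.
B must be 3 (only option left). So A can't be 3.
That leaves A = 1. Eliminate 1 elsewhere: D.
D's domain is down to {5}, so D = 5.

A=1, B=3, C=4, D=5, E=2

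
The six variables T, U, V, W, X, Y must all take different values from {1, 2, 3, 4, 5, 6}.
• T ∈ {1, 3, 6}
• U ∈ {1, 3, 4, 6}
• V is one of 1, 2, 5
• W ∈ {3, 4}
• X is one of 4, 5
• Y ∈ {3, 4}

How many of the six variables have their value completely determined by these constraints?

The 6 variables together cover exactly {1, 2, 3, 4, 5, 6} — 6 values for 6 variables — and 2 appears only in V's list, so V = 2.
Among the 5 still-open variables, 5 fits only X (and all 5 values in {1, 3, 4, 5, 6} must be used), so X = 5.
W and Y between them cover only {3, 4} — a naked pair. Remove those values from T, U.
Determined: V=2, X=5. The other variables each still have more than one consistent value. That makes 2.

2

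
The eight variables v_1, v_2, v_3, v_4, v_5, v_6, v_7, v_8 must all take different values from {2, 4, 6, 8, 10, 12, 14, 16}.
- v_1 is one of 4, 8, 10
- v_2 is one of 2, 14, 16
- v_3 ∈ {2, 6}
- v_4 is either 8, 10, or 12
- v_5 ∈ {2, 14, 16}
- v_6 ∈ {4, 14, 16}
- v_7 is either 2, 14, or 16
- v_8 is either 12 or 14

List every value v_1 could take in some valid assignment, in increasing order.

Among the 8 variables, 6 fits only v_3 (and all 8 values in {2, 4, 6, 8, 10, 12, 14, 16} must be used), so v_3 = 6.
v_2, v_5, v_7 between them cover only {2, 14, 16} — a naked triple. Remove those values from v_6, v_8.
v_6 has just one choice, so v_6 = 4. Strike 4 from v_1.
v_8 has just one choice, so v_8 = 12. So v_4 can't be 12.
No further eliminations apply; v_1 can still be any of 8, 10.

8, 10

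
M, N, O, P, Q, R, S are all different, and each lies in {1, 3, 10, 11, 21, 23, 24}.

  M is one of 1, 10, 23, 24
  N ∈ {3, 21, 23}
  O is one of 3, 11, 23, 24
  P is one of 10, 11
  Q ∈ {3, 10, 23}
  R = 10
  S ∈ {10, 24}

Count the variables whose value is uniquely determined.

R's domain is down to {10}, so R = 10. Strike 10 from M, P, Q, S.
S must be 24 (only option left). Strike 24 from M, O.
P's domain is down to {11}, so P = 11. Strike 11 from O.
The 4 still-open variables draw from only 4 values {1, 3, 21, 23}, so each is used; only M can be 1, hence M = 1.
The 3 still-open variables together cover exactly {3, 21, 23} — 3 values for 3 variables — and 21 appears only in N's list, so N = 21.
Determined: M=1, N=21, P=11, R=10, S=24. The other variables each still have more than one consistent value. That makes 5.

5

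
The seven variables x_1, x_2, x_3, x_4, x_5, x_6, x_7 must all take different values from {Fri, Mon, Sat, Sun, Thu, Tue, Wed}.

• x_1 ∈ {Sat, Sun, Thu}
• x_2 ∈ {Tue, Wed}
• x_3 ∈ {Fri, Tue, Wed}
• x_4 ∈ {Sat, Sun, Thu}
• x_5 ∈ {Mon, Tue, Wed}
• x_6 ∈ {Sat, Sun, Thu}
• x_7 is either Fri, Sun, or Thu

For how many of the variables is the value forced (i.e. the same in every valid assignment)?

2

Among the 7 variables, Mon fits only x_5 (and all 7 values in {Fri, Mon, Sat, Sun, Thu, Tue, Wed} must be used), so x_5 = Mon.
x_1, x_4, x_6 share exactly the 3 values {Sat, Sun, Thu}; by pigeonhole those values go to them, so strike Sat, Sun, Thu from x_7.
That leaves x_7 = Fri. So x_3 can't be Fri.
Determined: x_5=Mon, x_7=Fri. The other variables each still have more than one consistent value. That makes 2.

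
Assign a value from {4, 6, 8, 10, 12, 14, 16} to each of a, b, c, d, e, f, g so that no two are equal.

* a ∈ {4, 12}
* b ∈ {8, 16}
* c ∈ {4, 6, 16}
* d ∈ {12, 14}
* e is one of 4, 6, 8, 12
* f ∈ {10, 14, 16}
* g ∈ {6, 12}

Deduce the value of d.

14

The 7 variables draw from only 7 values {4, 6, 8, 10, 12, 14, 16}, so each is used; only f can be 10, hence f = 10.
The 6 still-open variables draw from only 6 values {4, 6, 8, 12, 14, 16}, so each is used; only d can be 14, hence d = 14.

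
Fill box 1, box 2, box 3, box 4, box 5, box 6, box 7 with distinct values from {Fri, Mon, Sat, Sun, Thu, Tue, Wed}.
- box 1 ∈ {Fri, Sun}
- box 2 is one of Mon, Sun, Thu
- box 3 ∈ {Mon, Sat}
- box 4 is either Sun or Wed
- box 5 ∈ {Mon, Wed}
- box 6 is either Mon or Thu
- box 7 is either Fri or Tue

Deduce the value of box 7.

Tue

Among the 7 variables, Sat fits only box 3 (and all 7 values in {Fri, Mon, Sat, Sun, Thu, Tue, Wed} must be used), so box 3 = Sat.
The 6 still-open variables draw from only 6 values {Fri, Mon, Sun, Thu, Tue, Wed}, so each is used; only box 7 can be Tue, hence box 7 = Tue.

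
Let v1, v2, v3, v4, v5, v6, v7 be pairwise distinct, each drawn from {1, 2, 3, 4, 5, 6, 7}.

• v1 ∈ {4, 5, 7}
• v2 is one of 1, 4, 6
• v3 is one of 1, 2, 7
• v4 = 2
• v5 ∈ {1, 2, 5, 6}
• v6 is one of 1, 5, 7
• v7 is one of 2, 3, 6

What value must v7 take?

v4 must be 2 (only option left). So v3, v5, v7 can't be 2.
The 6 still-open variables draw from only 6 values {1, 3, 4, 5, 6, 7}, so each is used; only v7 can be 3, hence v7 = 3.

3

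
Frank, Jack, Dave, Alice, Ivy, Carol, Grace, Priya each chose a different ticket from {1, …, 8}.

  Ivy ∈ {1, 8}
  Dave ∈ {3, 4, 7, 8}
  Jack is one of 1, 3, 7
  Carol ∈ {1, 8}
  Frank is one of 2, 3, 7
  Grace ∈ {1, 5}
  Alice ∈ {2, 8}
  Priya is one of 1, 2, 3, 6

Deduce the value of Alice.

2

Among the 8 variables, 4 fits only Dave (and all 8 values in {1, 2, 3, 4, 5, 6, 7, 8} must be used), so Dave = 4.
Among the 7 still-open variables, 5 fits only Grace (and all 7 values in {1, 2, 3, 5, 6, 7, 8} must be used), so Grace = 5.
Among the 6 still-open variables, 6 fits only Priya (and all 6 values in {1, 2, 3, 6, 7, 8} must be used), so Priya = 6.
The 2 variables Ivy and Carol are confined to {1, 8}, which locks those values in; drop them from Jack, Alice.
So Alice = 2.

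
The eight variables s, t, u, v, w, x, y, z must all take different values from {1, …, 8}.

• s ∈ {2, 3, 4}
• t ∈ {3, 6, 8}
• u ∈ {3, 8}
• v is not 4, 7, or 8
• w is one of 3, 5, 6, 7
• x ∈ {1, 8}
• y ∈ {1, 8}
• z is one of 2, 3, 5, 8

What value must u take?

The 8 variables draw from only 8 values {1, 2, 3, 4, 5, 6, 7, 8}, so each is used; only s can be 4, hence s = 4.
The 7 still-open variables together cover exactly {1, 2, 3, 5, 6, 7, 8} — 7 values for 7 variables — and 7 appears only in w's list, so w = 7.
The 2 variables x and y are confined to {1, 8}, which locks those values in; drop them from t, u, v, z.
So u = 3.

3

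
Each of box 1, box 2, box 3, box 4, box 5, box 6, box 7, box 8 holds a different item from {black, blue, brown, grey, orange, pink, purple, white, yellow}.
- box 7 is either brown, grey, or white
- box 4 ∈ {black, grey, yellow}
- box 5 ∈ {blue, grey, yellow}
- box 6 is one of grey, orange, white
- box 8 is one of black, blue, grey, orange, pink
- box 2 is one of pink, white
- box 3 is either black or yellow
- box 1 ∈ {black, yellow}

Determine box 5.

blue

The 8 variables together cover exactly {black, blue, brown, grey, orange, pink, white, yellow} — 8 values for 8 variables — and brown appears only in box 7's list, so box 7 = brown.
box 1 and box 3 between them cover only {black, yellow} — a naked pair. Remove those values from box 4, box 5, box 8.
box 4's domain is down to {grey}, so box 4 = grey. Remove grey from box 5, box 6, box 8.
So box 5 = blue.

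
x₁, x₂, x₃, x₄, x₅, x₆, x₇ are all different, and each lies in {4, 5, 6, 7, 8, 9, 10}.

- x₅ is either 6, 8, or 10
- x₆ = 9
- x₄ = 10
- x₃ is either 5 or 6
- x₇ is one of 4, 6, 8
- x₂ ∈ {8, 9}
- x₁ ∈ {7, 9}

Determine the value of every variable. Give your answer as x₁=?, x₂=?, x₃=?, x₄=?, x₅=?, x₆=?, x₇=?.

x₁=7, x₂=8, x₃=5, x₄=10, x₅=6, x₆=9, x₇=4

x₄ must be 10 (only option left). Strike 10 from x₅.
x₆ must be 9 (only option left). So x₁, x₂ can't be 9.
x₁ has just one choice, so x₁ = 7.
x₂ must be 8 (only option left). So x₅, x₇ can't be 8.
x₅ must be 6 (only option left). Remove 6 from x₃, x₇.
x₇ has just one choice, so x₇ = 4.
That leaves x₃ = 5.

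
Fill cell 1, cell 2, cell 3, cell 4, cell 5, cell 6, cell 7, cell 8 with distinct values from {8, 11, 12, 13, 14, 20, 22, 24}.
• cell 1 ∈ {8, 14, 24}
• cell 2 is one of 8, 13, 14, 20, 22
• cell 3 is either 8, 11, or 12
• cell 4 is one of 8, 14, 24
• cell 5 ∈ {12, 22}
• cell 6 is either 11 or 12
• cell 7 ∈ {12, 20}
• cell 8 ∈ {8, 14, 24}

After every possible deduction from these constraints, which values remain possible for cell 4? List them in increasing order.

8, 14, 24

The 8 variables draw from only 8 values {8, 11, 12, 13, 14, 20, 22, 24}, so each is used; only cell 2 can be 13, hence cell 2 = 13.
Among the 7 still-open variables, 20 fits only cell 7 (and all 7 values in {8, 11, 12, 14, 20, 22, 24} must be used), so cell 7 = 20.
The 6 still-open variables together cover exactly {8, 11, 12, 14, 22, 24} — 6 values for 6 variables — and 22 appears only in cell 5's list, so cell 5 = 22.
cell 1, cell 4, cell 8 share exactly the 3 values {8, 14, 24}; by pigeonhole those values go to them, so strike 8, 14, 24 from cell 3.
No further eliminations apply; cell 4 can still be any of 8, 14, 24.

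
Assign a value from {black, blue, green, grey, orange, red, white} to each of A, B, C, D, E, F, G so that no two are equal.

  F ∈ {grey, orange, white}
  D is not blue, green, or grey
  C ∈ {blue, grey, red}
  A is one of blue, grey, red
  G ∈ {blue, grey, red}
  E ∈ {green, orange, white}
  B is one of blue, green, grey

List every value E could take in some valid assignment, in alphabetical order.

orange, white

The 7 variables draw from only 7 values {black, blue, green, grey, orange, red, white}, so each is used; only D can be black, hence D = black.
A, C, G share exactly the 3 values {blue, grey, red}; by pigeonhole those values go to them, so strike blue, grey, red from B, F.
B must be green (only option left). So E can't be green.
No further eliminations apply; E can still be any of orange, white.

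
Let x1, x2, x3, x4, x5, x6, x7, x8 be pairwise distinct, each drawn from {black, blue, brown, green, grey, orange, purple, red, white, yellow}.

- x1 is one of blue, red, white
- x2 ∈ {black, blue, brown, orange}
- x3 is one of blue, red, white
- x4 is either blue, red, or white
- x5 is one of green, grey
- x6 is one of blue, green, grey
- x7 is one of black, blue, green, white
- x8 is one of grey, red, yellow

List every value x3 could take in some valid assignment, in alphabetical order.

blue, red, white

x1, x3, x4 between them cover only {blue, red, white} — a naked triple. Remove those values from x2, x6, x7, x8.
x5 and x6 share exactly the 2 values {green, grey}; by pigeonhole those values go to them, so strike green, grey from x7, x8.
x7's domain is down to {black}, so x7 = black. Remove black from x2.
x8 must be yellow (only option left).
No further eliminations apply; x3 can still be any of blue, red, white.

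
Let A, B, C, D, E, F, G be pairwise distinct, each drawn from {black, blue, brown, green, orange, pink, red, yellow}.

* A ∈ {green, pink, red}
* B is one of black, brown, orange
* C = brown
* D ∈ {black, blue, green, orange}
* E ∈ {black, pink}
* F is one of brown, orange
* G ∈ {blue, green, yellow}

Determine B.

black

C must be brown (only option left). Remove brown from B, F.
F has just one choice, so F = orange. Remove orange from B, D.
So B = black.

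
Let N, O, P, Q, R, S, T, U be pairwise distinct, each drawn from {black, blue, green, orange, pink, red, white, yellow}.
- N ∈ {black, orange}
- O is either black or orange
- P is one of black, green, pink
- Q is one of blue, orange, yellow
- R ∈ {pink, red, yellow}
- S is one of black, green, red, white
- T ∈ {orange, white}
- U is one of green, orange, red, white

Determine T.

white

The 8 variables draw from only 8 values {black, blue, green, orange, pink, red, white, yellow}, so each is used; only Q can be blue, hence Q = blue.
Among the 7 still-open variables, yellow fits only R (and all 7 values in {black, green, orange, pink, red, white, yellow} must be used), so R = yellow.
The 6 still-open variables together cover exactly {black, green, orange, pink, red, white} — 6 values for 6 variables — and pink appears only in P's list, so P = pink.
N and O share exactly the 2 values {black, orange}; by pigeonhole those values go to them, so strike black, orange from S, T, U.
So T = white.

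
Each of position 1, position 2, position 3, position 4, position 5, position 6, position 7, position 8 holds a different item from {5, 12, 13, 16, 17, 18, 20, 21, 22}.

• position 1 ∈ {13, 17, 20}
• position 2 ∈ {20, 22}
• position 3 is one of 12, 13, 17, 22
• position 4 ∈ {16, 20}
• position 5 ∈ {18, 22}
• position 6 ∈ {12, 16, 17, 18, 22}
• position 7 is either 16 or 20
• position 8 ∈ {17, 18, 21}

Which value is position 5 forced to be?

18

The 8 variables together cover exactly {12, 13, 16, 17, 18, 20, 21, 22} — 8 values for 8 variables — and 21 appears only in position 8's list, so position 8 = 21.
The 2 variables position 4 and position 7 are confined to {16, 20}, which locks those values in; drop them from position 1, position 2, position 6.
position 2 must be 22 (only option left). Eliminate 22 elsewhere: position 3, position 5, position 6.
So position 5 = 18.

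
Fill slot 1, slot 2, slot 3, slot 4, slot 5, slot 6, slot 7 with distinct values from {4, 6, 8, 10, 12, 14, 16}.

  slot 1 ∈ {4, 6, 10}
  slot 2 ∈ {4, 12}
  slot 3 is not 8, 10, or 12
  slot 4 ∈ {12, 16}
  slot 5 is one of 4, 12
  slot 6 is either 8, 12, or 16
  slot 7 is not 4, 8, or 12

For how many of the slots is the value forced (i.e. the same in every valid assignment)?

2

Among the 7 variables, 8 fits only slot 6 (and all 7 values in {4, 6, 8, 10, 12, 14, 16} must be used), so slot 6 = 8.
The 2 variables slot 2 and slot 5 are confined to {4, 12}, which locks those values in; drop them from slot 1, slot 3, slot 4.
slot 4 has just one choice, so slot 4 = 16. So slot 3, slot 7 can't be 16.
Determined: slot 4=16, slot 6=8. The other slots each still have more than one consistent value. That makes 2.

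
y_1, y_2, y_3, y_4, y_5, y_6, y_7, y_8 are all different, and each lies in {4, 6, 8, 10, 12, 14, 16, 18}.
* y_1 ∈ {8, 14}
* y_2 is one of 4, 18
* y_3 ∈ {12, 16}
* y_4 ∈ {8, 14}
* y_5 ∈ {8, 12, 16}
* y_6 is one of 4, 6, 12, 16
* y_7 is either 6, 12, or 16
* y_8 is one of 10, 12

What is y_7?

6

The 8 variables together cover exactly {4, 6, 8, 10, 12, 14, 16, 18} — 8 values for 8 variables — and 10 appears only in y_8's list, so y_8 = 10.
The 7 still-open variables together cover exactly {4, 6, 8, 12, 14, 16, 18} — 7 values for 7 variables — and 18 appears only in y_2's list, so y_2 = 18.
Among the 6 still-open variables, 4 fits only y_6 (and all 6 values in {4, 6, 8, 12, 14, 16} must be used), so y_6 = 4.
Among the 5 still-open variables, 6 fits only y_7 (and all 5 values in {6, 8, 12, 14, 16} must be used), so y_7 = 6.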